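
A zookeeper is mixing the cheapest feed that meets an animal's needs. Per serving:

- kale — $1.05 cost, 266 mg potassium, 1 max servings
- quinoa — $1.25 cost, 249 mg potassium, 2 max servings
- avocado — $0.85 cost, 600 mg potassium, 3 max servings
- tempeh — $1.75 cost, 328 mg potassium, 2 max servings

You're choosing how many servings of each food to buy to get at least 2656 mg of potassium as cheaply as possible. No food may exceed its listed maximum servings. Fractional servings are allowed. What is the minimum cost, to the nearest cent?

$6.59

Cost per mg of potassium: avocado $0.0014, kale $0.0039, quinoa $0.0050, tempeh $0.0053.
Take 3 servings of avocado: +1800.0 mg potassium for $2.55 (total $2.55, still need 856.0 mg).
Take 1 serving of kale: +266.0 mg potassium for $1.05 (total $3.60, still need 590.0 mg).
Take 2 servings of quinoa: +498.0 mg potassium for $2.50 (total $6.10, still need 92.0 mg).
Take 0.2805 servings of tempeh: +92.0 mg potassium for $0.49 (total $6.59, still need 0.0 mg).
Filling from the cheapest source first is optimal under one linear minimum: $6.59.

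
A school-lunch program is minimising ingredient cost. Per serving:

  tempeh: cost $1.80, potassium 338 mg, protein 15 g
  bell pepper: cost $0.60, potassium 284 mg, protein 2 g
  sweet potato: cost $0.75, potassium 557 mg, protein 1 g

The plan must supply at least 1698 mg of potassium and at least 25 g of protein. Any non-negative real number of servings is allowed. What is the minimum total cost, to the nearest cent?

At the optimum either one food covers both requirements or two foods hit both targets exactly; no other combination can be cheaper.
tempeh only: max(1698/338, 25/15) = 5.024 servings → $9.04.
bell pepper only: max(1698/284, 25/2) = 12.5 servings → $7.50.
sweet potato only: max(1698/557, 25/1) = 25 servings → $18.75.
tempeh + bell pepper with both tight: 1.033 servings and 4.749 servings → $4.71.
tempeh + sweet potato with both tight: 1.525 servings and 2.123 servings → $4.34.
bell pepper + sweet potato with both targets exact would need a negative amount; discard.
Cheapest feasible corner: $4.34.

$4.34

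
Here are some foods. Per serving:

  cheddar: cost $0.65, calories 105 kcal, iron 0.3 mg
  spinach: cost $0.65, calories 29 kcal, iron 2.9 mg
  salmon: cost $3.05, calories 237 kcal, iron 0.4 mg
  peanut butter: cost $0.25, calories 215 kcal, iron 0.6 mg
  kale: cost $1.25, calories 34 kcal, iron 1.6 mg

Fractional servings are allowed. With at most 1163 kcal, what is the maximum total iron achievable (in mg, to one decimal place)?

Iron per kcal: spinach 0.1, kale 0.04706, cheddar 0.002857, peanut butter 0.002791, salmon 0.001688.
With no serving limits, spend the whole calories allowance on spinach: 1163 kcal / 29 kcal × 2.9 mg = 116.3 mg.

116.3 mg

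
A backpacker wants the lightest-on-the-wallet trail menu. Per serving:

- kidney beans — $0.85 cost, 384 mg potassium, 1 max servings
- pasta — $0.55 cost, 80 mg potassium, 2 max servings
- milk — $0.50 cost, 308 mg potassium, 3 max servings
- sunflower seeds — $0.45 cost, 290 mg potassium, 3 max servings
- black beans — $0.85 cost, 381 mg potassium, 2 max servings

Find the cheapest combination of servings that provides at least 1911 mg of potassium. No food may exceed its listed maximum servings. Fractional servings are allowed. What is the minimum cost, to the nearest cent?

Cost per mg of potassium: sunflower seeds $0.0016, milk $0.0016, kidney beans $0.0022, black beans $0.0022, pasta $0.0069.
Take 3 servings of sunflower seeds: +870.0 mg potassium for $1.35 (total $1.35, still need 1041.0 mg).
Take 3 servings of milk: +924.0 mg potassium for $1.50 (total $2.85, still need 117.0 mg).
Take 0.3047 servings of kidney beans: +117.0 mg potassium for $0.26 (total $3.11, still need 0.0 mg).
Greedy by cheapest-per-mg is optimal for a single linear constraint, so the minimum cost is $3.11.

$3.11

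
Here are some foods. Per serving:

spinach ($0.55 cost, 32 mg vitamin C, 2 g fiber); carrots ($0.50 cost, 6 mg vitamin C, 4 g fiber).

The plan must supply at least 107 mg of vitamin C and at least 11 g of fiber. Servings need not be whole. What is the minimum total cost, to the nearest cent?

$2.31

With two linear requirements the optimum uses one or two foods; enumerate the corners.
spinach only: max(107/32, 11/2) = 5.5 servings → $3.02.
carrots only: max(107/6, 11/4) = 17.83 servings → $8.92.
spinach + carrots with both tight: 3.121 servings and 1.19 servings → $2.31.
So the least-cost plan costs $2.31.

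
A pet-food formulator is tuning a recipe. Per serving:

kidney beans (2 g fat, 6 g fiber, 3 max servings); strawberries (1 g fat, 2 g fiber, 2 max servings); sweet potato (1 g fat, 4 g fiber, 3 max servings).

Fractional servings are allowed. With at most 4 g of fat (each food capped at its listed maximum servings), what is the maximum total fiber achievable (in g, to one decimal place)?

Fiber per g fat: sweet potato 4, kidney beans 3, strawberries 2.
Take 3 servings of sweet potato: uses 3 g fat, +12.0 g fiber (running total 12.0 g).
Take 0.5 servings of kidney beans: uses 1 g fat, +3.0 g fiber (running total 15.0 g).
Greedy by best ratio exhausts the fat allowance optimally: 15.0 g.

15.0 g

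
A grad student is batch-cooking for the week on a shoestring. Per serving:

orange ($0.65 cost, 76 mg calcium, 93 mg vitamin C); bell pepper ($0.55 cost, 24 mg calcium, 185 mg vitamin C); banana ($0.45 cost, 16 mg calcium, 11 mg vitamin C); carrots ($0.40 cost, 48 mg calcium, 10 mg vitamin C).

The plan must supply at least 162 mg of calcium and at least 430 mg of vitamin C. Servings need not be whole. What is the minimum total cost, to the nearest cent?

This is a tiny linear program; its minimum lies at a vertex of the feasible set. List the vertices and price them.
orange only: max(162/76, 430/93) = 4.624 servings → $3.01.
bell pepper only: max(162/24, 430/185) = 6.75 servings → $3.71.
banana only: max(162/16, 430/11) = 39.09 servings → $17.59.
carrots only: max(162/48, 430/10) = 43 servings → $17.20.
orange + bell pepper with both tight: 1.661 servings and 1.489 servings → $1.90.
orange + banana: the both-tight solution has a negative serving — not a feasible corner.
orange + carrots: intersection lies outside the first quadrant.
bell pepper + banana with both tight: 1.891 servings and 7.289 servings → $4.32.
bell pepper + carrots with both tight: 2.201 servings and 2.274 servings → $2.12.
banana + carrots: intersection lies outside the first quadrant.
So the least-cost plan costs $1.90.

$1.90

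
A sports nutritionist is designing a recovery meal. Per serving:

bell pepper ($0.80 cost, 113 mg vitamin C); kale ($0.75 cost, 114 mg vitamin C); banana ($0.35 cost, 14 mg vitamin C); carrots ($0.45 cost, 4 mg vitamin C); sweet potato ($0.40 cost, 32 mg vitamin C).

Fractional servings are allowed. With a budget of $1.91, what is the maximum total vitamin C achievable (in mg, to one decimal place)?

Vitamin C per dollar: kale 152, bell pepper 141.2, sweet potato 80, banana 40, carrots 8.889.
With no serving limits, spend the whole cost allowance on kale: $1.91 / $0.75 × 114 mg = 290.3 mg.

290.3 mg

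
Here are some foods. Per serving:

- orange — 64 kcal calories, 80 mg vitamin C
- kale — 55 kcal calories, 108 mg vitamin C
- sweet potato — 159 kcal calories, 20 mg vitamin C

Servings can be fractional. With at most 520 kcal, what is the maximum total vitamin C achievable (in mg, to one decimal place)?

Vitamin C per kcal: kale 1.964, orange 1.25, sweet potato 0.1258.
With no serving limits, spend the whole calories allowance on kale: 520 kcal / 55 kcal × 108 mg = 1021.1 mg.

1021.1 mg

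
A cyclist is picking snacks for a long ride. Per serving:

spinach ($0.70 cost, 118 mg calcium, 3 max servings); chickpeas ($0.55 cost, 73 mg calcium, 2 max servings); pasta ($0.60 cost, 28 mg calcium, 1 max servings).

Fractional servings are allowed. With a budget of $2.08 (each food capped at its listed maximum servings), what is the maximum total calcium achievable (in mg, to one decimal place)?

Calcium per dollar: spinach 168.6, chickpeas 132.7, pasta 46.67.
Take 2.971 servings of spinach: spends $2.08, +350.6 mg calcium (running total 350.6 mg).
Filling greedily by calcium-per-dollar is optimal for one linear limit, giving 350.6 mg.

350.6 mg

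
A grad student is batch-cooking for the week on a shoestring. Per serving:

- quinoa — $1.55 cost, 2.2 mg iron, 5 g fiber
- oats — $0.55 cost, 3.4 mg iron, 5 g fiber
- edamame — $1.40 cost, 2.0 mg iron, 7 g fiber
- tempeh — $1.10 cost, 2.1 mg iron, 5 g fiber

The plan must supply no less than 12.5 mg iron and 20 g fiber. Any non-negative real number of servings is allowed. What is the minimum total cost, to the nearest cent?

This is a tiny linear program; its minimum lies at a vertex of the feasible set. List the vertices and price them.
quinoa only: max(12.5/2.2, 20/5) = 5.682 servings → $8.81.
oats only: max(12.5/3.4, 20/5) = 4 servings → $2.20.
edamame only: max(12.5/2.0, 20/7) = 6.25 servings → $8.75.
tempeh only: max(12.5/2.1, 20/5) = 5.952 servings → $6.55.
quinoa + oats with both tight: 0.9167 servings and 3.083 servings → $3.12.
quinoa + edamame: the both-tight solution has a negative serving — not a feasible corner.
quinoa + tempeh with both targets exact would need a negative amount; discard.
oats + edamame with both tight: 3.442 servings and 0.3986 servings → $2.45.
oats + tempeh with both tight: 3.154 servings and 0.8462 servings → $2.67.
edamame + tempeh with both targets exact would need a negative amount; discard.
Cheapest feasible corner: $2.20.

$2.20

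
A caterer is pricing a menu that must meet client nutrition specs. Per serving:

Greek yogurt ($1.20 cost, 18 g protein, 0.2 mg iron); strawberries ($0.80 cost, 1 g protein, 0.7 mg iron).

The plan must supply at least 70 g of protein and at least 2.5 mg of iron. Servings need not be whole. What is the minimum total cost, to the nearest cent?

$6.50

Greek yogurt only: max(70/18, 2.5/0.2) = 12.5 servings → $15.00.
strawberries only: max(70/1, 2.5/0.7) = 70 servings → $56.00.
Greek yogurt + strawberries with both tight: 3.75 servings and 2.5 servings → $6.50.
So the least-cost plan costs $6.50.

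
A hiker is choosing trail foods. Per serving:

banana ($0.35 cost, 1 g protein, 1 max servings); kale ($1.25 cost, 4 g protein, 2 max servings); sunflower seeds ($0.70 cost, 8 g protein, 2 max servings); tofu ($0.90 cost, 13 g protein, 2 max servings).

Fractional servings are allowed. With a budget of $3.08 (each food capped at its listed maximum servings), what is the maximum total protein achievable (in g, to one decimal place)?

40.6 g

Protein per dollar: tofu 14.44, sunflower seeds 11.43, kale 3.2, banana 2.857.
Take 2 servings of tofu: spends $1.80, +26.0 g protein (running total 26.0 g).
Take 1.829 servings of sunflower seeds: spends $1.28, +14.6 g protein (running total 40.6 g).
Greedy by best ratio exhausts the cost allowance optimally: 40.6 g.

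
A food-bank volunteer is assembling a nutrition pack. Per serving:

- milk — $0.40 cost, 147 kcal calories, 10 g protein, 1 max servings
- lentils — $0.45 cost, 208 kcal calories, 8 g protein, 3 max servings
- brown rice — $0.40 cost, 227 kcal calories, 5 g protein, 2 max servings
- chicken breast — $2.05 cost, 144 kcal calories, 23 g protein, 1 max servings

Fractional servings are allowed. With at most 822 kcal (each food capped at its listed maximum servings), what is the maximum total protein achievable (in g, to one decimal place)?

Protein per kcal: chicken breast 0.1597, milk 0.06803, lentils 0.03846, brown rice 0.02203.
Take 1 serving of chicken breast: uses 144 kcal, +23.0 g protein (running total 23.0 g).
Take 1 serving of milk: uses 147 kcal, +10.0 g protein (running total 33.0 g).
Take 2.553 servings of lentils: uses 531 kcal, +20.4 g protein (running total 53.4 g).
Filling greedily by protein-per-kcal is optimal for one linear limit, giving 53.4 g.

53.4 g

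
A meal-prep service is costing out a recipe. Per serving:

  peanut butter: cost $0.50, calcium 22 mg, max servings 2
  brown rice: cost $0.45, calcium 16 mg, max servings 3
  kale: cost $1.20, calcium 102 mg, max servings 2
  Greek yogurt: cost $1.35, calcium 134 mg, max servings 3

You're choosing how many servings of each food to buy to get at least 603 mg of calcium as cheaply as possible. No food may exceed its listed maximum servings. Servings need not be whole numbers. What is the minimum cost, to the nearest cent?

Cost per mg of calcium: Greek yogurt $0.0101, kale $0.0118, peanut butter $0.0227, brown rice $0.0281.
Take 3 servings of Greek yogurt: +402.0 mg calcium for $4.05 (total $4.05, still need 201.0 mg).
Take 1.971 servings of kale: +201.0 mg calcium for $2.36 (total $6.41, still need 0.0 mg).
Filling from the cheapest source first is optimal under one linear minimum: $6.41.

$6.41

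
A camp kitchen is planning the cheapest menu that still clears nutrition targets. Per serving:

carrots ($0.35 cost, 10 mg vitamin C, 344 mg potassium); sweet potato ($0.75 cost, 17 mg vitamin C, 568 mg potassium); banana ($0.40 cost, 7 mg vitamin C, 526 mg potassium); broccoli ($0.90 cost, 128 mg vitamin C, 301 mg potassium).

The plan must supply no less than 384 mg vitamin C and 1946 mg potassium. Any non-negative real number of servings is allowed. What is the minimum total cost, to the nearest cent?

$3.42

Minimising a linear cost over {vitamin C ≥ 384, potassium ≥ 1946, servings ≥ 0} — the optimum is at a vertex, using one or two foods.
carrots only: max(384/10, 1946/344) = 38.4 servings → $13.44.
sweet potato only: max(384/17, 1946/568) = 22.59 servings → $16.94.
banana only: max(384/7, 1946/526) = 54.86 servings → $21.94.
broccoli only: max(384/128, 1946/301) = 6.465 servings → $5.82.
carrots + sweet potato: intersection lies outside the first quadrant.
carrots + banana with both targets exact would need a negative amount; discard.
carrots + broccoli with both tight: 3.254 servings and 2.746 servings → $3.61.
sweet potato + banana with both targets exact would need a negative amount; discard.
sweet potato + broccoli with both tight: 1.975 servings and 2.738 servings → $3.95.
banana + broccoli with both tight: 2.047 servings and 2.888 servings → $3.42.
Cheapest feasible corner: $3.42.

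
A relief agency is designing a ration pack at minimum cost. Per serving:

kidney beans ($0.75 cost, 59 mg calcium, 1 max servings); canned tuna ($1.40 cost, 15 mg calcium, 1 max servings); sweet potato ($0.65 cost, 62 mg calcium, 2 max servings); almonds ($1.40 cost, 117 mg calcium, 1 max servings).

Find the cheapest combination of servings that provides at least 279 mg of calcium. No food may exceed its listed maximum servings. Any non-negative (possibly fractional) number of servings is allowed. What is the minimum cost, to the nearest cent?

Cost per mg of calcium: sweet potato $0.0105, almonds $0.0120, kidney beans $0.0127, canned tuna $0.0933.
Take 2 servings of sweet potato: +124.0 mg calcium for $1.30 (total $1.30, still need 155.0 mg).
Take 1 serving of almonds: +117.0 mg calcium for $1.40 (total $2.70, still need 38.0 mg).
Take 0.6441 servings of kidney beans: +38.0 mg calcium for $0.48 (total $3.18, still need 0.0 mg).
Filling from the cheapest source first is optimal under one linear minimum: $3.18.

$3.18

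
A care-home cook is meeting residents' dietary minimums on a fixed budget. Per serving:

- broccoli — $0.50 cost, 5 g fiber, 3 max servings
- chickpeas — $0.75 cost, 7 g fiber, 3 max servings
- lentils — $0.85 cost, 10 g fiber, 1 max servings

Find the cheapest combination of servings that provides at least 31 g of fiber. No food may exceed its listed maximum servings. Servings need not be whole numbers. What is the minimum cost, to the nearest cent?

Cost per g of fiber: lentils $0.0850, broccoli $0.1000, chickpeas $0.1071.
Take 1 serving of lentils: +10.0 g fiber for $0.85 (total $0.85, still need 21.0 g).
Take 3 servings of broccoli: +15.0 g fiber for $1.50 (total $2.35, still need 6.0 g).
Take 0.8571 servings of chickpeas: +6.0 g fiber for $0.64 (total $2.99, still need 0.0 g).
Filling from the cheapest source first is optimal under one linear minimum: $2.99.

$2.99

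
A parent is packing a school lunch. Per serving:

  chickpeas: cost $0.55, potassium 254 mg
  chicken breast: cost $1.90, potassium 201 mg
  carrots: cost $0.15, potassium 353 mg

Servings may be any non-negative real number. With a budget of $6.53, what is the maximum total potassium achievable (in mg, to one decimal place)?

Potassium per dollar: carrots 2353, chickpeas 461.8, chicken breast 105.8.
With no serving limits, spend the whole cost allowance on carrots: $6.53 / $0.15 × 353 mg = 15367.3 mg.

15367.3 mg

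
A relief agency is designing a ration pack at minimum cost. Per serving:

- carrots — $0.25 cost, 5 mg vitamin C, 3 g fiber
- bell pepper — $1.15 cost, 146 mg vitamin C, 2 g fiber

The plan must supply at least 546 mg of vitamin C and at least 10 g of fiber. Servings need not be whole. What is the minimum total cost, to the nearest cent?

$4.48

A basic optimal solution has at most two foods positive. Try each food alone and each pair with both targets met exactly.
carrots only: max(546/5, 10/3) = 109.2 servings → $27.30.
bell pepper only: max(546/146, 10/2) = 5 servings → $5.75.
carrots + bell pepper with both tight: 0.8598 servings and 3.71 servings → $4.48.
So the least-cost plan costs $4.48.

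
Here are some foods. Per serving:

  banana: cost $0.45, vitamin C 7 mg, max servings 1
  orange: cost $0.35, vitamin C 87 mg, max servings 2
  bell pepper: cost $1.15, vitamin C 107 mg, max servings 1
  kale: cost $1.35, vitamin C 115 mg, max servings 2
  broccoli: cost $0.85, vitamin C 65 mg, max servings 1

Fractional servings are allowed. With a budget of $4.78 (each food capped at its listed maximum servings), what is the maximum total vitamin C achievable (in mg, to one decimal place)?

Vitamin C per dollar: orange 248.6, bell pepper 93.04, kale 85.19, broccoli 76.47, banana 15.56.
Take 2 servings of orange: spends $0.70, +174.0 mg vitamin C (running total 174.0 mg).
Take 1 serving of bell pepper: spends $1.15, +107.0 mg vitamin C (running total 281.0 mg).
Take 2 servings of kale: spends $2.70, +230.0 mg vitamin C (running total 511.0 mg).
Take 0.2706 servings of broccoli: spends $0.23, +17.6 mg vitamin C (running total 528.6 mg).
Greedy by best ratio exhausts the cost allowance optimally: 528.6 mg.

528.6 mg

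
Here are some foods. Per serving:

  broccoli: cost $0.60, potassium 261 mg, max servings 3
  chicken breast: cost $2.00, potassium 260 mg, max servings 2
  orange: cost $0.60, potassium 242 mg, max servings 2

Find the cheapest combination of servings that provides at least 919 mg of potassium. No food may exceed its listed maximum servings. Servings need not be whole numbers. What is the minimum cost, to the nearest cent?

$2.14

Cost per mg of potassium: broccoli $0.0023, orange $0.0025, chicken breast $0.0077.
Take 3 servings of broccoli: +783.0 mg potassium for $1.80 (total $1.80, still need 136.0 mg).
Take 0.562 servings of orange: +136.0 mg potassium for $0.34 (total $2.14, still need 0.0 mg).
Filling from the cheapest source first is optimal under one linear minimum: $2.14.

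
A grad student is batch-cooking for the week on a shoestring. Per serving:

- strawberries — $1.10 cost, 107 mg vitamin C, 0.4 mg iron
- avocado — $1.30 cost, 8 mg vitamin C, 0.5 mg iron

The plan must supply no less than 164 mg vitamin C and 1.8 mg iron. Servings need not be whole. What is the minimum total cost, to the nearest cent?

An LP optimum is at a vertex; with two nutrient constraints at most two foods are used. Check each candidate.
strawberries only: max(164/107, 1.8/0.4) = 4.5 servings → $4.95.
avocado only: max(164/8, 1.8/0.5) = 20.5 servings → $26.65.
strawberries + avocado with both tight: 1.344 servings and 2.525 servings → $4.76.
The minimum over all feasible corners is $4.76.

$4.76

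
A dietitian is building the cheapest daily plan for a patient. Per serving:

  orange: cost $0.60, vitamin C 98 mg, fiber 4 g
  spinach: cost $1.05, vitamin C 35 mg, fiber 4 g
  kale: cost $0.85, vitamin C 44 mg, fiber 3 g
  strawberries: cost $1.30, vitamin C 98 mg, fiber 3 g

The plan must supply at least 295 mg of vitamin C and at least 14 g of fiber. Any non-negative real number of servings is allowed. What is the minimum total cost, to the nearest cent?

$2.10

For a min-cost LP with two ≥-constraints, a basic feasible solution has at most two positive variables.
orange only: max(295/98, 14/4) = 3.5 servings → $2.10.
spinach only: max(295/35, 14/4) = 8.429 servings → $8.85.
kale only: max(295/44, 14/3) = 6.705 servings → $5.70.
strawberries only: max(295/98, 14/3) = 4.667 servings → $6.07.
orange + spinach with both tight: 2.738 servings and 0.7619 servings → $2.44.
orange + kale with both tight: 2.28 servings and 1.627 servings → $2.75.
orange + strawberries: the both-tight solution has a negative serving — not a feasible corner.
spinach + kale: the both-tight solution has a negative serving — not a feasible corner.
spinach + strawberries with both tight: 1.697 servings and 2.404 servings → $4.91.
kale + strawberries with both tight: 3.006 servings and 1.66 servings → $4.71.
The minimum over all feasible corners is $2.10.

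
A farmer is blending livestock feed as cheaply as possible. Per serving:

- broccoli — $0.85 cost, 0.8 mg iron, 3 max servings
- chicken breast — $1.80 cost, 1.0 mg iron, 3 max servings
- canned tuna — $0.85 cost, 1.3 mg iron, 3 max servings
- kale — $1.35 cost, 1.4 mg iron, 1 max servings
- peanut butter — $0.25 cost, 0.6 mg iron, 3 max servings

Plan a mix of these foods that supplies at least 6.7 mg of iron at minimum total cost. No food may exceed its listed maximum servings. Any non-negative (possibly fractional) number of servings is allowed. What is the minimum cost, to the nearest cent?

Cost per mg of iron: peanut butter $0.4167, canned tuna $0.6538, kale $0.9643, broccoli $1.0625, chicken breast $1.8000.
Take 3 servings of peanut butter: +1.8 mg iron for $0.75 (total $0.75, still need 4.9 mg).
Take 3 servings of canned tuna: +3.9 mg iron for $2.55 (total $3.30, still need 1.0 mg).
Take 0.7143 servings of kale: +1.0 mg iron for $0.96 (total $4.26, still need 0.0 mg).
Greedy by cheapest-per-mg is optimal for a single linear constraint, so the minimum cost is $4.26.

$4.26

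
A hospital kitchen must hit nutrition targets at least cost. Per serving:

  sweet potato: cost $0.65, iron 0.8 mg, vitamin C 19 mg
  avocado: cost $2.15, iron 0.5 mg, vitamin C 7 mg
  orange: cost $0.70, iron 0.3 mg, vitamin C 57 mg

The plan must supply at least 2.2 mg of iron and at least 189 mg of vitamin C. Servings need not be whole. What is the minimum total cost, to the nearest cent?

$3.04

The cheapest plan sits at a corner of the feasible region — with two constraints it uses at most two foods.
sweet potato only: max(2.2/0.8, 189/19) = 9.947 servings → $6.47.
avocado only: max(2.2/0.5, 189/7) = 27 servings → $58.05.
orange only: max(2.2/0.3, 189/57) = 7.333 servings → $5.13.
sweet potato + avocado with both targets exact would need a negative amount; discard.
sweet potato + orange with both tight: 1.722 servings and 2.742 servings → $3.04.
avocado + orange with both tight: 2.602 servings and 2.996 servings → $7.69.
The minimum over all feasible corners is $3.04.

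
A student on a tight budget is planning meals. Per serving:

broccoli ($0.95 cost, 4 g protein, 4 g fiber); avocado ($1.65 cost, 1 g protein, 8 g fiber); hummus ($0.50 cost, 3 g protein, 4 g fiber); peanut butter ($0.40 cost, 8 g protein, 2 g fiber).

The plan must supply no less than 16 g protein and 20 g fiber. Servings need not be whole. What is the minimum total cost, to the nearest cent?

$2.52

broccoli only: max(16/4, 20/4) = 5 servings → $4.75.
avocado only: max(16/1, 20/8) = 16 servings → $26.40.
hummus only: max(16/3, 20/4) = 5.333 servings → $2.67.
peanut butter only: max(16/8, 20/2) = 10 servings → $4.00.
broccoli + avocado with both tight: 3.857 servings and 0.5714 servings → $4.61.
broccoli + hummus with both tight: 1 serving and 4 servings → $2.95.
broccoli + peanut butter: the both-tight solution has a negative serving — not a feasible corner.
avocado + hummus with both targets exact would need a negative amount; discard.
avocado + peanut butter with both tight: 2.065 servings and 1.742 servings → $4.10.
hummus + peanut butter with both tight: 4.923 servings and 0.1538 servings → $2.52.
Cheapest feasible corner: $2.52.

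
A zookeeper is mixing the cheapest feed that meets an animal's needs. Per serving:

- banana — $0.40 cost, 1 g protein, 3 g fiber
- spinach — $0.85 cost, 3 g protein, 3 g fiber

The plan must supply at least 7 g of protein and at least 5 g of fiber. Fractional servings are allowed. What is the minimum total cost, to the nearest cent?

banana only: max(7/1, 5/3) = 7 servings → $2.80.
spinach only: max(7/3, 5/3) = 2.333 servings → $1.98.
banana + spinach with both targets exact would need a negative amount; discard.
So the least-cost plan costs $1.98.

$1.98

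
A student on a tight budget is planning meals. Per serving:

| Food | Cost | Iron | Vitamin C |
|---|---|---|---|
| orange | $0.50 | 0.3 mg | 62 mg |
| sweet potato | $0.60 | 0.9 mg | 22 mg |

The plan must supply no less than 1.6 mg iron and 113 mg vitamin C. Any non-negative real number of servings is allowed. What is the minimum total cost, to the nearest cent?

$1.47

orange only: max(1.6/0.3, 113/62) = 5.333 servings → $2.67.
sweet potato only: max(1.6/0.9, 113/22) = 5.136 servings → $3.08.
orange + sweet potato with both tight: 1.352 servings and 1.327 servings → $1.47.
So the least-cost plan costs $1.47.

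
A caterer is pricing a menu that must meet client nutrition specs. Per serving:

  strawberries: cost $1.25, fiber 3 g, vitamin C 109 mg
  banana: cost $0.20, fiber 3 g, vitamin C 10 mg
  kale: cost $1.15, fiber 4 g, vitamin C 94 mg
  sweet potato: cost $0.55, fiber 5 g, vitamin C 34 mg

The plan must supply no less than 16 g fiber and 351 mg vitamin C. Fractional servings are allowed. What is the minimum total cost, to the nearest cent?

$4.22

At the optimum either one food covers both requirements or two foods hit both targets exactly; no other combination can be cheaper.
strawberries only: max(16/3, 351/109) = 5.333 servings → $6.67.
banana only: max(16/3, 351/10) = 35.1 servings → $7.02.
kale only: max(16/4, 351/94) = 4 servings → $4.60.
sweet potato only: max(16/5, 351/34) = 10.32 servings → $5.68.
strawberries + banana with both tight: 3.007 servings and 2.327 servings → $4.22.
strawberries + kale with both targets exact would need a negative amount; discard.
strawberries + sweet potato with both tight: 2.734 servings and 1.56 servings → $4.27.
banana + kale with both tight: 0.4132 servings and 3.69 servings → $4.33.
banana + sweet potato with both targets exact would need a negative amount; discard.
kale + sweet potato with both tight: 3.626 servings and 0.2994 servings → $4.33.
The minimum over all feasible corners is $4.22.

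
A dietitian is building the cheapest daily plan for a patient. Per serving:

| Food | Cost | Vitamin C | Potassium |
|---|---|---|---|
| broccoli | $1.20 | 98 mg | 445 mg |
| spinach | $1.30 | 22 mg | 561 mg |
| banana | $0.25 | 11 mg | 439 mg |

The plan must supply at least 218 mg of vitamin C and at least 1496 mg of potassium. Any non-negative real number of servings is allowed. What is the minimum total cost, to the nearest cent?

Compare the cost at each extreme point of the feasible region.
broccoli only: max(218/98, 1496/445) = 3.362 servings → $4.03.
spinach only: max(218/22, 1496/561) = 9.909 servings → $12.88.
banana only: max(218/11, 1496/439) = 19.82 servings → $4.95.
broccoli + spinach with both tight: 1.978 servings and 1.098 servings → $3.80.
broccoli + banana with both tight: 2.078 servings and 1.301 servings → $2.82.
spinach + banana: intersection lies outside the first quadrant.
So the least-cost plan costs $2.82.

$2.82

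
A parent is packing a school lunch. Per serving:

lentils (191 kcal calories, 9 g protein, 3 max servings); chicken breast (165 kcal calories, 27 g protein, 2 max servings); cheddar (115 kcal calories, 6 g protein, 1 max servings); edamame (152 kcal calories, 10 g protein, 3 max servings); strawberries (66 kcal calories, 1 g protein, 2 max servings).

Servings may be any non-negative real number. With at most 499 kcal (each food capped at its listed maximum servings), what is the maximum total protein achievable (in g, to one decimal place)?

65.1 g

Protein per kcal: chicken breast 0.1636, edamame 0.06579, cheddar 0.05217, lentils 0.04712, strawberries 0.01515.
Take 2 servings of chicken breast: uses 330 kcal, +54.0 g protein (running total 54.0 g).
Take 1.112 servings of edamame: uses 169 kcal, +11.1 g protein (running total 65.1 g).
Greedy by best ratio exhausts the calories allowance optimally: 65.1 g.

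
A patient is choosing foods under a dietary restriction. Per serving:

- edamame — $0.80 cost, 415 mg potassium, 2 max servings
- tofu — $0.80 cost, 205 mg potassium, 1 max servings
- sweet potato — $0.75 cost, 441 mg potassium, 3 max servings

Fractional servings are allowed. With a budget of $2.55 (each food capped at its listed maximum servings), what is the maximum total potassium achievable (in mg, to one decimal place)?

Potassium per dollar: sweet potato 588, edamame 518.8, tofu 256.2.
Take 3 servings of sweet potato: spends $2.25, +1323.0 mg potassium (running total 1323.0 mg).
Take 0.375 servings of edamame: spends $0.30, +155.6 mg potassium (running total 1478.6 mg).
Filling greedily by potassium-per-dollar is optimal for one linear limit, giving 1478.6 mg.

1478.6 mg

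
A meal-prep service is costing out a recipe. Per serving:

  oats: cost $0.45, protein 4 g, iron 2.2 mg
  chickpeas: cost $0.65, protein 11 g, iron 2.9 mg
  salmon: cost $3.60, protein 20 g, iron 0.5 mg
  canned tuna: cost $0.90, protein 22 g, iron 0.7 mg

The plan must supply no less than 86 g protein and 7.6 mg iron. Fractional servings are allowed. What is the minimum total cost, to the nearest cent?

The cheapest plan sits at a corner of the feasible region — with two constraints it uses at most two foods.
oats only: max(86/4, 7.6/2.2) = 21.5 servings → $9.68.
chickpeas only: max(86/11, 7.6/2.9) = 7.818 servings → $5.08.
salmon only: max(86/20, 7.6/0.5) = 15.2 servings → $54.72.
canned tuna only: max(86/22, 7.6/0.7) = 10.86 servings → $9.77.
oats + chickpeas: intersection lies outside the first quadrant.
oats + salmon with both tight: 2.595 servings and 3.781 servings → $14.78.
oats + canned tuna with both tight: 2.346 servings and 3.482 servings → $4.19.
chickpeas + salmon with both tight: 2.076 servings and 3.158 servings → $12.72.
chickpeas + canned tuna with both tight: 1.907 servings and 2.955 servings → $3.90.
salmon + canned tuna: the both-tight solution has a negative serving — not a feasible corner.
Cheapest feasible corner: $3.90.

$3.90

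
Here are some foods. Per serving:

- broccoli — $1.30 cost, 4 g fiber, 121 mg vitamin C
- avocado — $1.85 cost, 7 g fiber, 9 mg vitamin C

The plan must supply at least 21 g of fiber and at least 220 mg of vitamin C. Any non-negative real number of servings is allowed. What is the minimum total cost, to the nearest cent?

$5.95

This is a tiny linear program; its minimum lies at a vertex of the feasible set. List the vertices and price them.
broccoli only: max(21/4, 220/121) = 5.25 servings → $6.83.
avocado only: max(21/7, 220/9) = 24.44 servings → $45.22.
broccoli + avocado with both tight: 1.666 servings and 2.048 servings → $5.95.
The minimum over all feasible corners is $5.95.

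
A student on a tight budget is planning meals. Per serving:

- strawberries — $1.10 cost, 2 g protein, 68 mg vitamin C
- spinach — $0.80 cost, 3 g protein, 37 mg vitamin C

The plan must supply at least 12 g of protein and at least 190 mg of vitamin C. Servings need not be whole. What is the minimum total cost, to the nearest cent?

$3.75

Compare the cost at each extreme point of the feasible region.
strawberries only: max(12/2, 190/68) = 6 servings → $6.60.
spinach only: max(12/3, 190/37) = 5.135 servings → $4.11.
strawberries + spinach with both tight: 0.9692 servings and 3.354 servings → $3.75.
So the least-cost plan costs $3.75.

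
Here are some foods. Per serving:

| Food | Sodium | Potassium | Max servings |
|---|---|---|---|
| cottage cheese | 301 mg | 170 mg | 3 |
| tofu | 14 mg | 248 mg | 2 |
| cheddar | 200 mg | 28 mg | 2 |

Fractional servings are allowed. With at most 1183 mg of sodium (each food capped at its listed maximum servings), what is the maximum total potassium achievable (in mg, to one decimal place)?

1041.3 mg

Potassium per mg sodium: tofu 17.71, cottage cheese 0.5648, cheddar 0.14.
Take 2 servings of tofu: uses 28 mg sodium, +496.0 mg potassium (running total 496.0 mg).
Take 3 servings of cottage cheese: uses 903 mg sodium, +510.0 mg potassium (running total 1006.0 mg).
Take 1.26 servings of cheddar: uses 252 mg sodium, +35.3 mg potassium (running total 1041.3 mg).
Greedy by best ratio exhausts the sodium allowance optimally: 1041.3 mg.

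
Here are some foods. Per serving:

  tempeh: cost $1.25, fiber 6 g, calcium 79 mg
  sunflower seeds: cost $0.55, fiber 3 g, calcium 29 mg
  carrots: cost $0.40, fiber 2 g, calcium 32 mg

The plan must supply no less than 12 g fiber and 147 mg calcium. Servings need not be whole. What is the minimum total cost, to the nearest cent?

$2.28

At the optimum either one food covers both requirements or two foods hit both targets exactly; no other combination can be cheaper.
tempeh only: max(12/6, 147/79) = 2 servings → $2.50.
sunflower seeds only: max(12/3, 147/29) = 5.069 servings → $2.79.
carrots only: max(12/2, 147/32) = 6 servings → $2.40.
tempeh + sunflower seeds with both tight: 1.476 servings and 1.048 servings → $2.42.
tempeh + carrots: intersection lies outside the first quadrant.
sunflower seeds + carrots with both tight: 2.368 servings and 2.447 servings → $2.28.
Cheapest feasible corner: $2.28.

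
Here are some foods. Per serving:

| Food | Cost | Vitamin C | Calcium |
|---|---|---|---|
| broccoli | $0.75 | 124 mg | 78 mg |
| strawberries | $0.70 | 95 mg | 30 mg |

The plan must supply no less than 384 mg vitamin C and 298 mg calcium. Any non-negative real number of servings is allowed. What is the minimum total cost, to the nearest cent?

$2.87

Check every corner: each single food scaled to meet both minima, and each pair solved so both constraints bind.
broccoli only: max(384/124, 298/78) = 3.821 servings → $2.87.
strawberries only: max(384/95, 298/30) = 9.933 servings → $6.95.
broccoli + strawberries: intersection lies outside the first quadrant.
The minimum over all feasible corners is $2.87.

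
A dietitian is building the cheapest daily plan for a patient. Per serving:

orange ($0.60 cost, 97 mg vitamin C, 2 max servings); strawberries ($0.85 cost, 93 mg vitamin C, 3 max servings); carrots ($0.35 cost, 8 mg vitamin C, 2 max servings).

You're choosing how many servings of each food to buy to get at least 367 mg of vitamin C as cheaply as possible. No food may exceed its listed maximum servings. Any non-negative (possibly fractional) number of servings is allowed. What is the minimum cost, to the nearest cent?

$2.78

Cost per mg of vitamin C: orange $0.0062, strawberries $0.0091, carrots $0.0437.
Take 2 servings of orange: +194.0 mg vitamin C for $1.20 (total $1.20, still need 173.0 mg).
Take 1.86 servings of strawberries: +173.0 mg vitamin C for $1.58 (total $2.78, still need 0.0 mg).
Greedy by cheapest-per-mg is optimal for a single linear constraint, so the minimum cost is $2.78.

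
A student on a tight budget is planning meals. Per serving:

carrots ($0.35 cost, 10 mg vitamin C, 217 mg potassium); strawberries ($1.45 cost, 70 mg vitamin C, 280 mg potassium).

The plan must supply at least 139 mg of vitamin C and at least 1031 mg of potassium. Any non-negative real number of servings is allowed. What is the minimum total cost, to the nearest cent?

$3.26

This is a tiny linear program; its minimum lies at a vertex of the feasible set. List the vertices and price them.
carrots only: max(139/10, 1031/217) = 13.9 servings → $4.87.
strawberries only: max(139/70, 1031/280) = 3.682 servings → $5.34.
carrots + strawberries with both tight: 2.684 servings and 1.602 servings → $3.26.
The minimum over all feasible corners is $3.26.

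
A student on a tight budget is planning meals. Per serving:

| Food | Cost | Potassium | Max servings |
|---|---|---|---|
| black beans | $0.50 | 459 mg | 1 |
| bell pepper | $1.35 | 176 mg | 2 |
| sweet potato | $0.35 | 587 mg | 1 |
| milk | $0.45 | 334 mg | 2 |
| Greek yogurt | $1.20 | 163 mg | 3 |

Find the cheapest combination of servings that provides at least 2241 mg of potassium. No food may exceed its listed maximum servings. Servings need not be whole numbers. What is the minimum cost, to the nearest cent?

Cost per mg of potassium: sweet potato $0.0006, black beans $0.0011, milk $0.0013, Greek yogurt $0.0074, bell pepper $0.0077.
Take 1 serving of sweet potato: +587.0 mg potassium for $0.35 (total $0.35, still need 1654.0 mg).
Take 1 serving of black beans: +459.0 mg potassium for $0.50 (total $0.85, still need 1195.0 mg).
Take 2 servings of milk: +668.0 mg potassium for $0.90 (total $1.75, still need 527.0 mg).
Take 3 servings of Greek yogurt: +489.0 mg potassium for $3.60 (total $5.35, still need 38.0 mg).
Take 0.2159 servings of bell pepper: +38.0 mg potassium for $0.29 (total $5.64, still need 0.0 mg).
Filling from the cheapest source first is optimal under one linear minimum: $5.64.

$5.64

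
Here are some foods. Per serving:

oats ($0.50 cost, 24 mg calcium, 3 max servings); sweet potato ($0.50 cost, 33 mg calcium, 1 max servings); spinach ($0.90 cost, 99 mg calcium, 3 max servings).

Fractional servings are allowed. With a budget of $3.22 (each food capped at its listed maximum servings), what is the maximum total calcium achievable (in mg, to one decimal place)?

331.0 mg

Calcium per dollar: spinach 110, sweet potato 66, oats 48.
Take 3 servings of spinach: spends $2.70, +297.0 mg calcium (running total 297.0 mg).
Take 1 serving of sweet potato: spends $0.50, +33.0 mg calcium (running total 330.0 mg).
Take 0.04 servings of oats: spends $0.02, +1.0 mg calcium (running total 331.0 mg).
Greedy by best ratio exhausts the cost allowance optimally: 331.0 mg.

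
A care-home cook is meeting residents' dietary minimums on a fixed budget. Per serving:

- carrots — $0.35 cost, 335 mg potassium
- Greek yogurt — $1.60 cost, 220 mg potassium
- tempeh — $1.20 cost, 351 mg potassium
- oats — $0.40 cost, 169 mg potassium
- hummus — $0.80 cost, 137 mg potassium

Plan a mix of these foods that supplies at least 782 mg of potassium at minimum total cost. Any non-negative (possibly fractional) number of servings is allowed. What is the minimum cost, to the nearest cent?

Cost per mg of potassium: carrots $0.0010, oats $0.0024, tempeh $0.0034, hummus $0.0058, Greek yogurt $0.0073.
With no serving limits, use only carrots: 782 mg / 335 mg = 2.334 servings × $0.35 = $0.82.

$0.82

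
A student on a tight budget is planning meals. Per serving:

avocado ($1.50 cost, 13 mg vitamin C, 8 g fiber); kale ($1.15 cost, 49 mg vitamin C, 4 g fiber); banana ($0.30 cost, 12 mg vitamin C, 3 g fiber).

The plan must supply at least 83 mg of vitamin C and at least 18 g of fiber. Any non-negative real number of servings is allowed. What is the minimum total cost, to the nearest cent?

$2.05

Check every corner: each single food scaled to meet both minima, and each pair solved so both constraints bind.
avocado only: max(83/13, 18/8) = 6.385 servings → $9.58.
kale only: max(83/49, 18/4) = 4.5 servings → $5.17.
banana only: max(83/12, 18/3) = 6.917 servings → $2.08.
avocado + kale with both tight: 1.618 servings and 1.265 servings → $3.88.
avocado + banana: the both-tight solution has a negative serving — not a feasible corner.
kale + banana with both tight: 0.3333 servings and 5.556 servings → $2.05.
The minimum over all feasible corners is $2.05.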